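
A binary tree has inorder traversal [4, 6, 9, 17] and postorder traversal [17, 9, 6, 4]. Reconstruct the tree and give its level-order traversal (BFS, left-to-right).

Inorder:   [4, 6, 9, 17]
Postorder: [17, 9, 6, 4]
Algorithm: postorder visits root last, so walk postorder right-to-left;
each value is the root of the current inorder slice — split it at that
value, recurse on the right subtree first, then the left.
Recursive splits:
  root=4; inorder splits into left=[], right=[6, 9, 17]
  root=6; inorder splits into left=[], right=[9, 17]
  root=9; inorder splits into left=[], right=[17]
  root=17; inorder splits into left=[], right=[]
Reconstructed level-order: [4, 6, 9, 17]


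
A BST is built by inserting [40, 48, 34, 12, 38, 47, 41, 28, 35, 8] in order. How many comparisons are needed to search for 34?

Search path for 34: 40 -> 34
Found: True
Comparisons: 2


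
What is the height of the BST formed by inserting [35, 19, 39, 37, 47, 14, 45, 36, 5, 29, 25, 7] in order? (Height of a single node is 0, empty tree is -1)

Insertion order: [35, 19, 39, 37, 47, 14, 45, 36, 5, 29, 25, 7]
Tree (level-order array): [35, 19, 39, 14, 29, 37, 47, 5, None, 25, None, 36, None, 45, None, None, 7]
Compute height bottom-up (empty subtree = -1):
  height(7) = 1 + max(-1, -1) = 0
  height(5) = 1 + max(-1, 0) = 1
  height(14) = 1 + max(1, -1) = 2
  height(25) = 1 + max(-1, -1) = 0
  height(29) = 1 + max(0, -1) = 1
  height(19) = 1 + max(2, 1) = 3
  height(36) = 1 + max(-1, -1) = 0
  height(37) = 1 + max(0, -1) = 1
  height(45) = 1 + max(-1, -1) = 0
  height(47) = 1 + max(0, -1) = 1
  height(39) = 1 + max(1, 1) = 2
  height(35) = 1 + max(3, 2) = 4
Height = 4


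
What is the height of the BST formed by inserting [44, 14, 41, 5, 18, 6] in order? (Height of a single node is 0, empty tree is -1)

Insertion order: [44, 14, 41, 5, 18, 6]
Tree (level-order array): [44, 14, None, 5, 41, None, 6, 18]
Compute height bottom-up (empty subtree = -1):
  height(6) = 1 + max(-1, -1) = 0
  height(5) = 1 + max(-1, 0) = 1
  height(18) = 1 + max(-1, -1) = 0
  height(41) = 1 + max(0, -1) = 1
  height(14) = 1 + max(1, 1) = 2
  height(44) = 1 + max(2, -1) = 3
Height = 3


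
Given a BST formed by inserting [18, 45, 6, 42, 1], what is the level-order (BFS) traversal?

Tree insertion order: [18, 45, 6, 42, 1]
Tree (level-order array): [18, 6, 45, 1, None, 42]
BFS from the root, enqueuing left then right child of each popped node:
  queue [18] -> pop 18, enqueue [6, 45], visited so far: [18]
  queue [6, 45] -> pop 6, enqueue [1], visited so far: [18, 6]
  queue [45, 1] -> pop 45, enqueue [42], visited so far: [18, 6, 45]
  queue [1, 42] -> pop 1, enqueue [none], visited so far: [18, 6, 45, 1]
  queue [42] -> pop 42, enqueue [none], visited so far: [18, 6, 45, 1, 42]
Result: [18, 6, 45, 1, 42]


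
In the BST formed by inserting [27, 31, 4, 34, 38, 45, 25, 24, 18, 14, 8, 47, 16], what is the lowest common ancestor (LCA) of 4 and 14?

Tree insertion order: [27, 31, 4, 34, 38, 45, 25, 24, 18, 14, 8, 47, 16]
Tree (level-order array): [27, 4, 31, None, 25, None, 34, 24, None, None, 38, 18, None, None, 45, 14, None, None, 47, 8, 16]
In a BST, the LCA of p=4, q=14 is the first node v on the
root-to-leaf path with p <= v <= q (go left if both < v, right if both > v).
Walk from root:
  at 27: both 4 and 14 < 27, go left
  at 4: 4 <= 4 <= 14, this is the LCA
LCA = 4


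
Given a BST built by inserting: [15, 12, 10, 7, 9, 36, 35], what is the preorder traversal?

Tree insertion order: [15, 12, 10, 7, 9, 36, 35]
Tree (level-order array): [15, 12, 36, 10, None, 35, None, 7, None, None, None, None, 9]
Preorder traversal: [15, 12, 10, 7, 9, 36, 35]


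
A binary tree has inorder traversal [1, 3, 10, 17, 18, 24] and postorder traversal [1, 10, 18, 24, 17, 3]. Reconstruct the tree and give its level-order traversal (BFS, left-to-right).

Inorder:   [1, 3, 10, 17, 18, 24]
Postorder: [1, 10, 18, 24, 17, 3]
Algorithm: postorder visits root last, so walk postorder right-to-left;
each value is the root of the current inorder slice — split it at that
value, recurse on the right subtree first, then the left.
Recursive splits:
  root=3; inorder splits into left=[1], right=[10, 17, 18, 24]
  root=17; inorder splits into left=[10], right=[18, 24]
  root=24; inorder splits into left=[18], right=[]
  root=18; inorder splits into left=[], right=[]
  root=10; inorder splits into left=[], right=[]
  root=1; inorder splits into left=[], right=[]
Reconstructed level-order: [3, 1, 17, 10, 24, 18]


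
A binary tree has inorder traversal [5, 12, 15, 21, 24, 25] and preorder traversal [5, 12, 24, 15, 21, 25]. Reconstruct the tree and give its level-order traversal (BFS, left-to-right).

Inorder:  [5, 12, 15, 21, 24, 25]
Preorder: [5, 12, 24, 15, 21, 25]
Algorithm: preorder visits root first, so consume preorder in order;
for each root, split the current inorder slice at that value into
left-subtree inorder and right-subtree inorder, then recurse.
Recursive splits:
  root=5; inorder splits into left=[], right=[12, 15, 21, 24, 25]
  root=12; inorder splits into left=[], right=[15, 21, 24, 25]
  root=24; inorder splits into left=[15, 21], right=[25]
  root=15; inorder splits into left=[], right=[21]
  root=21; inorder splits into left=[], right=[]
  root=25; inorder splits into left=[], right=[]
Reconstructed level-order: [5, 12, 24, 15, 25, 21]


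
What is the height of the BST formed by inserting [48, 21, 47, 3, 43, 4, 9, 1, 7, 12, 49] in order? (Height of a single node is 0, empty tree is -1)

Insertion order: [48, 21, 47, 3, 43, 4, 9, 1, 7, 12, 49]
Tree (level-order array): [48, 21, 49, 3, 47, None, None, 1, 4, 43, None, None, None, None, 9, None, None, 7, 12]
Compute height bottom-up (empty subtree = -1):
  height(1) = 1 + max(-1, -1) = 0
  height(7) = 1 + max(-1, -1) = 0
  height(12) = 1 + max(-1, -1) = 0
  height(9) = 1 + max(0, 0) = 1
  height(4) = 1 + max(-1, 1) = 2
  height(3) = 1 + max(0, 2) = 3
  height(43) = 1 + max(-1, -1) = 0
  height(47) = 1 + max(0, -1) = 1
  height(21) = 1 + max(3, 1) = 4
  height(49) = 1 + max(-1, -1) = 0
  height(48) = 1 + max(4, 0) = 5
Height = 5


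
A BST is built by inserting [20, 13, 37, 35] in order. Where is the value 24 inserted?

Starting tree (level order): [20, 13, 37, None, None, 35]
Insertion path: 20 -> 37 -> 35
Result: insert 24 as left child of 35
Final tree (level order): [20, 13, 37, None, None, 35, None, 24]


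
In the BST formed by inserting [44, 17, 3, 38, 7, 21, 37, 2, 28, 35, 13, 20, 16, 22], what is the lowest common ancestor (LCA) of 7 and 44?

Tree insertion order: [44, 17, 3, 38, 7, 21, 37, 2, 28, 35, 13, 20, 16, 22]
Tree (level-order array): [44, 17, None, 3, 38, 2, 7, 21, None, None, None, None, 13, 20, 37, None, 16, None, None, 28, None, None, None, 22, 35]
In a BST, the LCA of p=7, q=44 is the first node v on the
root-to-leaf path with p <= v <= q (go left if both < v, right if both > v).
Walk from root:
  at 44: 7 <= 44 <= 44, this is the LCA
LCA = 44


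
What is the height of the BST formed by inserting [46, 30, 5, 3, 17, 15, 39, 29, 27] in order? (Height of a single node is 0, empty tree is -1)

Insertion order: [46, 30, 5, 3, 17, 15, 39, 29, 27]
Tree (level-order array): [46, 30, None, 5, 39, 3, 17, None, None, None, None, 15, 29, None, None, 27]
Compute height bottom-up (empty subtree = -1):
  height(3) = 1 + max(-1, -1) = 0
  height(15) = 1 + max(-1, -1) = 0
  height(27) = 1 + max(-1, -1) = 0
  height(29) = 1 + max(0, -1) = 1
  height(17) = 1 + max(0, 1) = 2
  height(5) = 1 + max(0, 2) = 3
  height(39) = 1 + max(-1, -1) = 0
  height(30) = 1 + max(3, 0) = 4
  height(46) = 1 + max(4, -1) = 5
Height = 5


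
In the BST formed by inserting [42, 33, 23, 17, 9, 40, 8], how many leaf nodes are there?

Tree built from: [42, 33, 23, 17, 9, 40, 8]
Tree (level-order array): [42, 33, None, 23, 40, 17, None, None, None, 9, None, 8]
Rule: A leaf has 0 children.
Per-node child counts:
  node 42: 1 child(ren)
  node 33: 2 child(ren)
  node 23: 1 child(ren)
  node 17: 1 child(ren)
  node 9: 1 child(ren)
  node 8: 0 child(ren)
  node 40: 0 child(ren)
Matching nodes: [8, 40]
Count of leaf nodes: 2


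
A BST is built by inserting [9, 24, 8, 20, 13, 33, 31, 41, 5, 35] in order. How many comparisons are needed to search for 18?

Search path for 18: 9 -> 24 -> 20 -> 13
Found: False
Comparisons: 4


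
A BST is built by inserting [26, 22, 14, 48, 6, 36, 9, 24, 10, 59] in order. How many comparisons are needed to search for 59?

Search path for 59: 26 -> 48 -> 59
Found: True
Comparisons: 3


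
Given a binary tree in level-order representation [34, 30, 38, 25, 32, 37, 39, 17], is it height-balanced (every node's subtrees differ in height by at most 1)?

Tree (level-order array): [34, 30, 38, 25, 32, 37, 39, 17]
Definition: a tree is height-balanced if, at every node, |h(left) - h(right)| <= 1 (empty subtree has height -1).
Bottom-up per-node check:
  node 17: h_left=-1, h_right=-1, diff=0 [OK], height=0
  node 25: h_left=0, h_right=-1, diff=1 [OK], height=1
  node 32: h_left=-1, h_right=-1, diff=0 [OK], height=0
  node 30: h_left=1, h_right=0, diff=1 [OK], height=2
  node 37: h_left=-1, h_right=-1, diff=0 [OK], height=0
  node 39: h_left=-1, h_right=-1, diff=0 [OK], height=0
  node 38: h_left=0, h_right=0, diff=0 [OK], height=1
  node 34: h_left=2, h_right=1, diff=1 [OK], height=3
All nodes satisfy the balance condition.
Result: Balanced


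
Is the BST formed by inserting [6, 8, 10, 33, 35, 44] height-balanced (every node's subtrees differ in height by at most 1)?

Tree (level-order array): [6, None, 8, None, 10, None, 33, None, 35, None, 44]
Definition: a tree is height-balanced if, at every node, |h(left) - h(right)| <= 1 (empty subtree has height -1).
Bottom-up per-node check:
  node 44: h_left=-1, h_right=-1, diff=0 [OK], height=0
  node 35: h_left=-1, h_right=0, diff=1 [OK], height=1
  node 33: h_left=-1, h_right=1, diff=2 [FAIL (|-1-1|=2 > 1)], height=2
  node 10: h_left=-1, h_right=2, diff=3 [FAIL (|-1-2|=3 > 1)], height=3
  node 8: h_left=-1, h_right=3, diff=4 [FAIL (|-1-3|=4 > 1)], height=4
  node 6: h_left=-1, h_right=4, diff=5 [FAIL (|-1-4|=5 > 1)], height=5
Node 33 violates the condition: |-1 - 1| = 2 > 1.
Result: Not balanced


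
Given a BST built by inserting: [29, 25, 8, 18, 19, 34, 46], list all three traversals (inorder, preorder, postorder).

Tree insertion order: [29, 25, 8, 18, 19, 34, 46]
Tree (level-order array): [29, 25, 34, 8, None, None, 46, None, 18, None, None, None, 19]
Inorder (L, root, R): [8, 18, 19, 25, 29, 34, 46]
Preorder (root, L, R): [29, 25, 8, 18, 19, 34, 46]
Postorder (L, R, root): [19, 18, 8, 25, 46, 34, 29]


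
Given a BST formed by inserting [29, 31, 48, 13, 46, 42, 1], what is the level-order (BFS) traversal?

Tree insertion order: [29, 31, 48, 13, 46, 42, 1]
Tree (level-order array): [29, 13, 31, 1, None, None, 48, None, None, 46, None, 42]
BFS from the root, enqueuing left then right child of each popped node:
  queue [29] -> pop 29, enqueue [13, 31], visited so far: [29]
  queue [13, 31] -> pop 13, enqueue [1], visited so far: [29, 13]
  queue [31, 1] -> pop 31, enqueue [48], visited so far: [29, 13, 31]
  queue [1, 48] -> pop 1, enqueue [none], visited so far: [29, 13, 31, 1]
  queue [48] -> pop 48, enqueue [46], visited so far: [29, 13, 31, 1, 48]
  queue [46] -> pop 46, enqueue [42], visited so far: [29, 13, 31, 1, 48, 46]
  queue [42] -> pop 42, enqueue [none], visited so far: [29, 13, 31, 1, 48, 46, 42]
Result: [29, 13, 31, 1, 48, 46, 42]


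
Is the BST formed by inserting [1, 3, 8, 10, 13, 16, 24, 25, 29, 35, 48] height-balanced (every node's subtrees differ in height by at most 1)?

Tree (level-order array): [1, None, 3, None, 8, None, 10, None, 13, None, 16, None, 24, None, 25, None, 29, None, 35, None, 48]
Definition: a tree is height-balanced if, at every node, |h(left) - h(right)| <= 1 (empty subtree has height -1).
Bottom-up per-node check:
  node 48: h_left=-1, h_right=-1, diff=0 [OK], height=0
  node 35: h_left=-1, h_right=0, diff=1 [OK], height=1
  node 29: h_left=-1, h_right=1, diff=2 [FAIL (|-1-1|=2 > 1)], height=2
  node 25: h_left=-1, h_right=2, diff=3 [FAIL (|-1-2|=3 > 1)], height=3
  node 24: h_left=-1, h_right=3, diff=4 [FAIL (|-1-3|=4 > 1)], height=4
  node 16: h_left=-1, h_right=4, diff=5 [FAIL (|-1-4|=5 > 1)], height=5
  node 13: h_left=-1, h_right=5, diff=6 [FAIL (|-1-5|=6 > 1)], height=6
  node 10: h_left=-1, h_right=6, diff=7 [FAIL (|-1-6|=7 > 1)], height=7
  node 8: h_left=-1, h_right=7, diff=8 [FAIL (|-1-7|=8 > 1)], height=8
  node 3: h_left=-1, h_right=8, diff=9 [FAIL (|-1-8|=9 > 1)], height=9
  node 1: h_left=-1, h_right=9, diff=10 [FAIL (|-1-9|=10 > 1)], height=10
Node 29 violates the condition: |-1 - 1| = 2 > 1.
Result: Not balanced


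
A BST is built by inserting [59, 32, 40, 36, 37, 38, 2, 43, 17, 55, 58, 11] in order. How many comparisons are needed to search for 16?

Search path for 16: 59 -> 32 -> 2 -> 17 -> 11
Found: False
Comparisons: 5


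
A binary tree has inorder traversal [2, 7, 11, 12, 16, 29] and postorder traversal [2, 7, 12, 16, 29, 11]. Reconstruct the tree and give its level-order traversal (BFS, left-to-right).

Inorder:   [2, 7, 11, 12, 16, 29]
Postorder: [2, 7, 12, 16, 29, 11]
Algorithm: postorder visits root last, so walk postorder right-to-left;
each value is the root of the current inorder slice — split it at that
value, recurse on the right subtree first, then the left.
Recursive splits:
  root=11; inorder splits into left=[2, 7], right=[12, 16, 29]
  root=29; inorder splits into left=[12, 16], right=[]
  root=16; inorder splits into left=[12], right=[]
  root=12; inorder splits into left=[], right=[]
  root=7; inorder splits into left=[2], right=[]
  root=2; inorder splits into left=[], right=[]
Reconstructed level-order: [11, 7, 29, 2, 16, 12]


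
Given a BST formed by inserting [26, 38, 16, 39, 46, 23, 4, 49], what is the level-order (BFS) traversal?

Tree insertion order: [26, 38, 16, 39, 46, 23, 4, 49]
Tree (level-order array): [26, 16, 38, 4, 23, None, 39, None, None, None, None, None, 46, None, 49]
BFS from the root, enqueuing left then right child of each popped node:
  queue [26] -> pop 26, enqueue [16, 38], visited so far: [26]
  queue [16, 38] -> pop 16, enqueue [4, 23], visited so far: [26, 16]
  queue [38, 4, 23] -> pop 38, enqueue [39], visited so far: [26, 16, 38]
  queue [4, 23, 39] -> pop 4, enqueue [none], visited so far: [26, 16, 38, 4]
  queue [23, 39] -> pop 23, enqueue [none], visited so far: [26, 16, 38, 4, 23]
  queue [39] -> pop 39, enqueue [46], visited so far: [26, 16, 38, 4, 23, 39]
  queue [46] -> pop 46, enqueue [49], visited so far: [26, 16, 38, 4, 23, 39, 46]
  queue [49] -> pop 49, enqueue [none], visited so far: [26, 16, 38, 4, 23, 39, 46, 49]
Result: [26, 16, 38, 4, 23, 39, 46, 49]


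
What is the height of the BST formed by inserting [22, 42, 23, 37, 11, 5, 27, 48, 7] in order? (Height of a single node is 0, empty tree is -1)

Insertion order: [22, 42, 23, 37, 11, 5, 27, 48, 7]
Tree (level-order array): [22, 11, 42, 5, None, 23, 48, None, 7, None, 37, None, None, None, None, 27]
Compute height bottom-up (empty subtree = -1):
  height(7) = 1 + max(-1, -1) = 0
  height(5) = 1 + max(-1, 0) = 1
  height(11) = 1 + max(1, -1) = 2
  height(27) = 1 + max(-1, -1) = 0
  height(37) = 1 + max(0, -1) = 1
  height(23) = 1 + max(-1, 1) = 2
  height(48) = 1 + max(-1, -1) = 0
  height(42) = 1 + max(2, 0) = 3
  height(22) = 1 + max(2, 3) = 4
Height = 4


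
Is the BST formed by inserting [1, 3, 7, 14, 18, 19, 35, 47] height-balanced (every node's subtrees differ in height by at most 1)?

Tree (level-order array): [1, None, 3, None, 7, None, 14, None, 18, None, 19, None, 35, None, 47]
Definition: a tree is height-balanced if, at every node, |h(left) - h(right)| <= 1 (empty subtree has height -1).
Bottom-up per-node check:
  node 47: h_left=-1, h_right=-1, diff=0 [OK], height=0
  node 35: h_left=-1, h_right=0, diff=1 [OK], height=1
  node 19: h_left=-1, h_right=1, diff=2 [FAIL (|-1-1|=2 > 1)], height=2
  node 18: h_left=-1, h_right=2, diff=3 [FAIL (|-1-2|=3 > 1)], height=3
  node 14: h_left=-1, h_right=3, diff=4 [FAIL (|-1-3|=4 > 1)], height=4
  node 7: h_left=-1, h_right=4, diff=5 [FAIL (|-1-4|=5 > 1)], height=5
  node 3: h_left=-1, h_right=5, diff=6 [FAIL (|-1-5|=6 > 1)], height=6
  node 1: h_left=-1, h_right=6, diff=7 [FAIL (|-1-6|=7 > 1)], height=7
Node 19 violates the condition: |-1 - 1| = 2 > 1.
Result: Not balanced


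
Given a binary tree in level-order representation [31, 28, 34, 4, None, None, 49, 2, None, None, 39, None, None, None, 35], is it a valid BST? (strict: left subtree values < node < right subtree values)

Level-order array: [31, 28, 34, 4, None, None, 49, 2, None, None, 39, None, None, None, 35]
Validate using subtree bounds (lo, hi): at each node, require lo < value < hi,
then recurse left with hi=value and right with lo=value.
Preorder trace (stopping at first violation):
  at node 31 with bounds (-inf, +inf): OK
  at node 28 with bounds (-inf, 31): OK
  at node 4 with bounds (-inf, 28): OK
  at node 2 with bounds (-inf, 4): OK
  at node 34 with bounds (31, +inf): OK
  at node 49 with bounds (34, +inf): OK
  at node 39 with bounds (49, +inf): VIOLATION
Node 39 violates its bound: not (49 < 39 < +inf).
Result: Not a valid BST


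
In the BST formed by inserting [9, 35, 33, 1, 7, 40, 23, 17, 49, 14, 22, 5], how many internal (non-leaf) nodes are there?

Tree built from: [9, 35, 33, 1, 7, 40, 23, 17, 49, 14, 22, 5]
Tree (level-order array): [9, 1, 35, None, 7, 33, 40, 5, None, 23, None, None, 49, None, None, 17, None, None, None, 14, 22]
Rule: An internal node has at least one child.
Per-node child counts:
  node 9: 2 child(ren)
  node 1: 1 child(ren)
  node 7: 1 child(ren)
  node 5: 0 child(ren)
  node 35: 2 child(ren)
  node 33: 1 child(ren)
  node 23: 1 child(ren)
  node 17: 2 child(ren)
  node 14: 0 child(ren)
  node 22: 0 child(ren)
  node 40: 1 child(ren)
  node 49: 0 child(ren)
Matching nodes: [9, 1, 7, 35, 33, 23, 17, 40]
Count of internal (non-leaf) nodes: 8


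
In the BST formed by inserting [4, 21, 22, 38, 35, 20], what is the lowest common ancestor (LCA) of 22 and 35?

Tree insertion order: [4, 21, 22, 38, 35, 20]
Tree (level-order array): [4, None, 21, 20, 22, None, None, None, 38, 35]
In a BST, the LCA of p=22, q=35 is the first node v on the
root-to-leaf path with p <= v <= q (go left if both < v, right if both > v).
Walk from root:
  at 4: both 22 and 35 > 4, go right
  at 21: both 22 and 35 > 21, go right
  at 22: 22 <= 22 <= 35, this is the LCA
LCA = 22


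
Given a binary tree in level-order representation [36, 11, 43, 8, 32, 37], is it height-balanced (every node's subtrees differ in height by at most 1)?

Tree (level-order array): [36, 11, 43, 8, 32, 37]
Definition: a tree is height-balanced if, at every node, |h(left) - h(right)| <= 1 (empty subtree has height -1).
Bottom-up per-node check:
  node 8: h_left=-1, h_right=-1, diff=0 [OK], height=0
  node 32: h_left=-1, h_right=-1, diff=0 [OK], height=0
  node 11: h_left=0, h_right=0, diff=0 [OK], height=1
  node 37: h_left=-1, h_right=-1, diff=0 [OK], height=0
  node 43: h_left=0, h_right=-1, diff=1 [OK], height=1
  node 36: h_left=1, h_right=1, diff=0 [OK], height=2
All nodes satisfy the balance condition.
Result: Balanced


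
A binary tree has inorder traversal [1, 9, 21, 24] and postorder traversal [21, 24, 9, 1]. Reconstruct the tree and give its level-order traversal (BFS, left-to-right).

Inorder:   [1, 9, 21, 24]
Postorder: [21, 24, 9, 1]
Algorithm: postorder visits root last, so walk postorder right-to-left;
each value is the root of the current inorder slice — split it at that
value, recurse on the right subtree first, then the left.
Recursive splits:
  root=1; inorder splits into left=[], right=[9, 21, 24]
  root=9; inorder splits into left=[], right=[21, 24]
  root=24; inorder splits into left=[21], right=[]
  root=21; inorder splits into left=[], right=[]
Reconstructed level-order: [1, 9, 24, 21]


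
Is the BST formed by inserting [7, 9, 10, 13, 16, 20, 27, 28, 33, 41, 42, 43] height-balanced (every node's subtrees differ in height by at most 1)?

Tree (level-order array): [7, None, 9, None, 10, None, 13, None, 16, None, 20, None, 27, None, 28, None, 33, None, 41, None, 42, None, 43]
Definition: a tree is height-balanced if, at every node, |h(left) - h(right)| <= 1 (empty subtree has height -1).
Bottom-up per-node check:
  node 43: h_left=-1, h_right=-1, diff=0 [OK], height=0
  node 42: h_left=-1, h_right=0, diff=1 [OK], height=1
  node 41: h_left=-1, h_right=1, diff=2 [FAIL (|-1-1|=2 > 1)], height=2
  node 33: h_left=-1, h_right=2, diff=3 [FAIL (|-1-2|=3 > 1)], height=3
  node 28: h_left=-1, h_right=3, diff=4 [FAIL (|-1-3|=4 > 1)], height=4
  node 27: h_left=-1, h_right=4, diff=5 [FAIL (|-1-4|=5 > 1)], height=5
  node 20: h_left=-1, h_right=5, diff=6 [FAIL (|-1-5|=6 > 1)], height=6
  node 16: h_left=-1, h_right=6, diff=7 [FAIL (|-1-6|=7 > 1)], height=7
  node 13: h_left=-1, h_right=7, diff=8 [FAIL (|-1-7|=8 > 1)], height=8
  node 10: h_left=-1, h_right=8, diff=9 [FAIL (|-1-8|=9 > 1)], height=9
  node 9: h_left=-1, h_right=9, diff=10 [FAIL (|-1-9|=10 > 1)], height=10
  node 7: h_left=-1, h_right=10, diff=11 [FAIL (|-1-10|=11 > 1)], height=11
Node 41 violates the condition: |-1 - 1| = 2 > 1.
Result: Not balanced


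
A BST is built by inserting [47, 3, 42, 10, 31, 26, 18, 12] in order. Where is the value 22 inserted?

Starting tree (level order): [47, 3, None, None, 42, 10, None, None, 31, 26, None, 18, None, 12]
Insertion path: 47 -> 3 -> 42 -> 10 -> 31 -> 26 -> 18
Result: insert 22 as right child of 18
Final tree (level order): [47, 3, None, None, 42, 10, None, None, 31, 26, None, 18, None, 12, 22]


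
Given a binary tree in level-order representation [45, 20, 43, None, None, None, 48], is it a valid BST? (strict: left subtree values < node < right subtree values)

Level-order array: [45, 20, 43, None, None, None, 48]
Validate using subtree bounds (lo, hi): at each node, require lo < value < hi,
then recurse left with hi=value and right with lo=value.
Preorder trace (stopping at first violation):
  at node 45 with bounds (-inf, +inf): OK
  at node 20 with bounds (-inf, 45): OK
  at node 43 with bounds (45, +inf): VIOLATION
Node 43 violates its bound: not (45 < 43 < +inf).
Result: Not a valid BST


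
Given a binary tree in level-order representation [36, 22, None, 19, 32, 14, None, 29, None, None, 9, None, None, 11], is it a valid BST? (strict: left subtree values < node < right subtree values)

Level-order array: [36, 22, None, 19, 32, 14, None, 29, None, None, 9, None, None, 11]
Validate using subtree bounds (lo, hi): at each node, require lo < value < hi,
then recurse left with hi=value and right with lo=value.
Preorder trace (stopping at first violation):
  at node 36 with bounds (-inf, +inf): OK
  at node 22 with bounds (-inf, 36): OK
  at node 19 with bounds (-inf, 22): OK
  at node 14 with bounds (-inf, 19): OK
  at node 9 with bounds (14, 19): VIOLATION
Node 9 violates its bound: not (14 < 9 < 19).
Result: Not a valid BST


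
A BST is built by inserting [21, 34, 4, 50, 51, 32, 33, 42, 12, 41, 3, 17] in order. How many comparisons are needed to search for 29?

Search path for 29: 21 -> 34 -> 32
Found: False
Comparisons: 3


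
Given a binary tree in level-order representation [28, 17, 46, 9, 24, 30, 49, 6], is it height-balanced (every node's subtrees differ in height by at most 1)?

Tree (level-order array): [28, 17, 46, 9, 24, 30, 49, 6]
Definition: a tree is height-balanced if, at every node, |h(left) - h(right)| <= 1 (empty subtree has height -1).
Bottom-up per-node check:
  node 6: h_left=-1, h_right=-1, diff=0 [OK], height=0
  node 9: h_left=0, h_right=-1, diff=1 [OK], height=1
  node 24: h_left=-1, h_right=-1, diff=0 [OK], height=0
  node 17: h_left=1, h_right=0, diff=1 [OK], height=2
  node 30: h_left=-1, h_right=-1, diff=0 [OK], height=0
  node 49: h_left=-1, h_right=-1, diff=0 [OK], height=0
  node 46: h_left=0, h_right=0, diff=0 [OK], height=1
  node 28: h_left=2, h_right=1, diff=1 [OK], height=3
All nodes satisfy the balance condition.
Result: Balanced


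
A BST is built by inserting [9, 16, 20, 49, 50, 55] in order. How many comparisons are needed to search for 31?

Search path for 31: 9 -> 16 -> 20 -> 49
Found: False
Comparisons: 4


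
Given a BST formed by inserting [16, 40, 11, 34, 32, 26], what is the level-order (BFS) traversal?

Tree insertion order: [16, 40, 11, 34, 32, 26]
Tree (level-order array): [16, 11, 40, None, None, 34, None, 32, None, 26]
BFS from the root, enqueuing left then right child of each popped node:
  queue [16] -> pop 16, enqueue [11, 40], visited so far: [16]
  queue [11, 40] -> pop 11, enqueue [none], visited so far: [16, 11]
  queue [40] -> pop 40, enqueue [34], visited so far: [16, 11, 40]
  queue [34] -> pop 34, enqueue [32], visited so far: [16, 11, 40, 34]
  queue [32] -> pop 32, enqueue [26], visited so far: [16, 11, 40, 34, 32]
  queue [26] -> pop 26, enqueue [none], visited so far: [16, 11, 40, 34, 32, 26]
Result: [16, 11, 40, 34, 32, 26]


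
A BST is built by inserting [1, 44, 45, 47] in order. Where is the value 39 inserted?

Starting tree (level order): [1, None, 44, None, 45, None, 47]
Insertion path: 1 -> 44
Result: insert 39 as left child of 44
Final tree (level order): [1, None, 44, 39, 45, None, None, None, 47]


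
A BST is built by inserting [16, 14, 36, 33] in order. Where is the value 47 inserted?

Starting tree (level order): [16, 14, 36, None, None, 33]
Insertion path: 16 -> 36
Result: insert 47 as right child of 36
Final tree (level order): [16, 14, 36, None, None, 33, 47]


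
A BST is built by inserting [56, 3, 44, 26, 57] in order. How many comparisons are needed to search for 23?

Search path for 23: 56 -> 3 -> 44 -> 26
Found: False
Comparisons: 4


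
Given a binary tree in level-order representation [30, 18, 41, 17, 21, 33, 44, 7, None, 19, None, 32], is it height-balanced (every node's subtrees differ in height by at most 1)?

Tree (level-order array): [30, 18, 41, 17, 21, 33, 44, 7, None, 19, None, 32]
Definition: a tree is height-balanced if, at every node, |h(left) - h(right)| <= 1 (empty subtree has height -1).
Bottom-up per-node check:
  node 7: h_left=-1, h_right=-1, diff=0 [OK], height=0
  node 17: h_left=0, h_right=-1, diff=1 [OK], height=1
  node 19: h_left=-1, h_right=-1, diff=0 [OK], height=0
  node 21: h_left=0, h_right=-1, diff=1 [OK], height=1
  node 18: h_left=1, h_right=1, diff=0 [OK], height=2
  node 32: h_left=-1, h_right=-1, diff=0 [OK], height=0
  node 33: h_left=0, h_right=-1, diff=1 [OK], height=1
  node 44: h_left=-1, h_right=-1, diff=0 [OK], height=0
  node 41: h_left=1, h_right=0, diff=1 [OK], height=2
  node 30: h_left=2, h_right=2, diff=0 [OK], height=3
All nodes satisfy the balance condition.
Result: Balanced


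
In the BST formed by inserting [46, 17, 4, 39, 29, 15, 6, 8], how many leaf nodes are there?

Tree built from: [46, 17, 4, 39, 29, 15, 6, 8]
Tree (level-order array): [46, 17, None, 4, 39, None, 15, 29, None, 6, None, None, None, None, 8]
Rule: A leaf has 0 children.
Per-node child counts:
  node 46: 1 child(ren)
  node 17: 2 child(ren)
  node 4: 1 child(ren)
  node 15: 1 child(ren)
  node 6: 1 child(ren)
  node 8: 0 child(ren)
  node 39: 1 child(ren)
  node 29: 0 child(ren)
Matching nodes: [8, 29]
Count of leaf nodes: 2


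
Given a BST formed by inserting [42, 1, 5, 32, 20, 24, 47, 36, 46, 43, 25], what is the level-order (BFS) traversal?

Tree insertion order: [42, 1, 5, 32, 20, 24, 47, 36, 46, 43, 25]
Tree (level-order array): [42, 1, 47, None, 5, 46, None, None, 32, 43, None, 20, 36, None, None, None, 24, None, None, None, 25]
BFS from the root, enqueuing left then right child of each popped node:
  queue [42] -> pop 42, enqueue [1, 47], visited so far: [42]
  queue [1, 47] -> pop 1, enqueue [5], visited so far: [42, 1]
  queue [47, 5] -> pop 47, enqueue [46], visited so far: [42, 1, 47]
  queue [5, 46] -> pop 5, enqueue [32], visited so far: [42, 1, 47, 5]
  queue [46, 32] -> pop 46, enqueue [43], visited so far: [42, 1, 47, 5, 46]
  queue [32, 43] -> pop 32, enqueue [20, 36], visited so far: [42, 1, 47, 5, 46, 32]
  queue [43, 20, 36] -> pop 43, enqueue [none], visited so far: [42, 1, 47, 5, 46, 32, 43]
  queue [20, 36] -> pop 20, enqueue [24], visited so far: [42, 1, 47, 5, 46, 32, 43, 20]
  queue [36, 24] -> pop 36, enqueue [none], visited so far: [42, 1, 47, 5, 46, 32, 43, 20, 36]
  queue [24] -> pop 24, enqueue [25], visited so far: [42, 1, 47, 5, 46, 32, 43, 20, 36, 24]
  queue [25] -> pop 25, enqueue [none], visited so far: [42, 1, 47, 5, 46, 32, 43, 20, 36, 24, 25]
Result: [42, 1, 47, 5, 46, 32, 43, 20, 36, 24, 25]


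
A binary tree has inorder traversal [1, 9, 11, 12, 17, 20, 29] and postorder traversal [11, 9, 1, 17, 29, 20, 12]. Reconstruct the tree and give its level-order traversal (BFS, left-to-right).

Inorder:   [1, 9, 11, 12, 17, 20, 29]
Postorder: [11, 9, 1, 17, 29, 20, 12]
Algorithm: postorder visits root last, so walk postorder right-to-left;
each value is the root of the current inorder slice — split it at that
value, recurse on the right subtree first, then the left.
Recursive splits:
  root=12; inorder splits into left=[1, 9, 11], right=[17, 20, 29]
  root=20; inorder splits into left=[17], right=[29]
  root=29; inorder splits into left=[], right=[]
  root=17; inorder splits into left=[], right=[]
  root=1; inorder splits into left=[], right=[9, 11]
  root=9; inorder splits into left=[], right=[11]
  root=11; inorder splits into left=[], right=[]
Reconstructed level-order: [12, 1, 20, 9, 17, 29, 11]


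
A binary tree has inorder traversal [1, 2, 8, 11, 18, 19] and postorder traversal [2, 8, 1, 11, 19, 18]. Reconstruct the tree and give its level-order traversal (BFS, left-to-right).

Inorder:   [1, 2, 8, 11, 18, 19]
Postorder: [2, 8, 1, 11, 19, 18]
Algorithm: postorder visits root last, so walk postorder right-to-left;
each value is the root of the current inorder slice — split it at that
value, recurse on the right subtree first, then the left.
Recursive splits:
  root=18; inorder splits into left=[1, 2, 8, 11], right=[19]
  root=19; inorder splits into left=[], right=[]
  root=11; inorder splits into left=[1, 2, 8], right=[]
  root=1; inorder splits into left=[], right=[2, 8]
  root=8; inorder splits into left=[2], right=[]
  root=2; inorder splits into left=[], right=[]
Reconstructed level-order: [18, 11, 19, 1, 8, 2]


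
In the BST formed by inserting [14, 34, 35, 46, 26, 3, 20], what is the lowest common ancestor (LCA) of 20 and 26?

Tree insertion order: [14, 34, 35, 46, 26, 3, 20]
Tree (level-order array): [14, 3, 34, None, None, 26, 35, 20, None, None, 46]
In a BST, the LCA of p=20, q=26 is the first node v on the
root-to-leaf path with p <= v <= q (go left if both < v, right if both > v).
Walk from root:
  at 14: both 20 and 26 > 14, go right
  at 34: both 20 and 26 < 34, go left
  at 26: 20 <= 26 <= 26, this is the LCA
LCA = 26


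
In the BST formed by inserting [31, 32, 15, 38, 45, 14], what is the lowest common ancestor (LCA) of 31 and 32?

Tree insertion order: [31, 32, 15, 38, 45, 14]
Tree (level-order array): [31, 15, 32, 14, None, None, 38, None, None, None, 45]
In a BST, the LCA of p=31, q=32 is the first node v on the
root-to-leaf path with p <= v <= q (go left if both < v, right if both > v).
Walk from root:
  at 31: 31 <= 31 <= 32, this is the LCA
LCA = 31


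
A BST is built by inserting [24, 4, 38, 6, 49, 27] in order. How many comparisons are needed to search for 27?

Search path for 27: 24 -> 38 -> 27
Found: True
Comparisons: 3


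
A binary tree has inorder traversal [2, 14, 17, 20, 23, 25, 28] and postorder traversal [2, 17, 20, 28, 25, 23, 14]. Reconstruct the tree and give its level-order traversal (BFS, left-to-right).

Inorder:   [2, 14, 17, 20, 23, 25, 28]
Postorder: [2, 17, 20, 28, 25, 23, 14]
Algorithm: postorder visits root last, so walk postorder right-to-left;
each value is the root of the current inorder slice — split it at that
value, recurse on the right subtree first, then the left.
Recursive splits:
  root=14; inorder splits into left=[2], right=[17, 20, 23, 25, 28]
  root=23; inorder splits into left=[17, 20], right=[25, 28]
  root=25; inorder splits into left=[], right=[28]
  root=28; inorder splits into left=[], right=[]
  root=20; inorder splits into left=[17], right=[]
  root=17; inorder splits into left=[], right=[]
  root=2; inorder splits into left=[], right=[]
Reconstructed level-order: [14, 2, 23, 20, 25, 17, 28]


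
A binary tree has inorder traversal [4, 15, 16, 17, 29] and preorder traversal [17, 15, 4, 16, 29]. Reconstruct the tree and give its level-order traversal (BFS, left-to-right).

Inorder:  [4, 15, 16, 17, 29]
Preorder: [17, 15, 4, 16, 29]
Algorithm: preorder visits root first, so consume preorder in order;
for each root, split the current inorder slice at that value into
left-subtree inorder and right-subtree inorder, then recurse.
Recursive splits:
  root=17; inorder splits into left=[4, 15, 16], right=[29]
  root=15; inorder splits into left=[4], right=[16]
  root=4; inorder splits into left=[], right=[]
  root=16; inorder splits into left=[], right=[]
  root=29; inorder splits into left=[], right=[]
Reconstructed level-order: [17, 15, 29, 4, 16]


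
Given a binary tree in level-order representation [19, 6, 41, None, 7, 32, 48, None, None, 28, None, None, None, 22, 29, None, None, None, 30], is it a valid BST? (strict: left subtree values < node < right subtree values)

Level-order array: [19, 6, 41, None, 7, 32, 48, None, None, 28, None, None, None, 22, 29, None, None, None, 30]
Validate using subtree bounds (lo, hi): at each node, require lo < value < hi,
then recurse left with hi=value and right with lo=value.
Preorder trace (stopping at first violation):
  at node 19 with bounds (-inf, +inf): OK
  at node 6 with bounds (-inf, 19): OK
  at node 7 with bounds (6, 19): OK
  at node 41 with bounds (19, +inf): OK
  at node 32 with bounds (19, 41): OK
  at node 28 with bounds (19, 32): OK
  at node 22 with bounds (19, 28): OK
  at node 29 with bounds (28, 32): OK
  at node 30 with bounds (29, 32): OK
  at node 48 with bounds (41, +inf): OK
No violation found at any node.
Result: Valid BST


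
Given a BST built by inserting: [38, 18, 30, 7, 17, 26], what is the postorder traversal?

Tree insertion order: [38, 18, 30, 7, 17, 26]
Tree (level-order array): [38, 18, None, 7, 30, None, 17, 26]
Postorder traversal: [17, 7, 26, 30, 18, 38]


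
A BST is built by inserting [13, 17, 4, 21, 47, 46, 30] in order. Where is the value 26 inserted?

Starting tree (level order): [13, 4, 17, None, None, None, 21, None, 47, 46, None, 30]
Insertion path: 13 -> 17 -> 21 -> 47 -> 46 -> 30
Result: insert 26 as left child of 30
Final tree (level order): [13, 4, 17, None, None, None, 21, None, 47, 46, None, 30, None, 26]


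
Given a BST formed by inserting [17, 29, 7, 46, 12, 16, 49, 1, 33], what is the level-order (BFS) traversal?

Tree insertion order: [17, 29, 7, 46, 12, 16, 49, 1, 33]
Tree (level-order array): [17, 7, 29, 1, 12, None, 46, None, None, None, 16, 33, 49]
BFS from the root, enqueuing left then right child of each popped node:
  queue [17] -> pop 17, enqueue [7, 29], visited so far: [17]
  queue [7, 29] -> pop 7, enqueue [1, 12], visited so far: [17, 7]
  queue [29, 1, 12] -> pop 29, enqueue [46], visited so far: [17, 7, 29]
  queue [1, 12, 46] -> pop 1, enqueue [none], visited so far: [17, 7, 29, 1]
  queue [12, 46] -> pop 12, enqueue [16], visited so far: [17, 7, 29, 1, 12]
  queue [46, 16] -> pop 46, enqueue [33, 49], visited so far: [17, 7, 29, 1, 12, 46]
  queue [16, 33, 49] -> pop 16, enqueue [none], visited so far: [17, 7, 29, 1, 12, 46, 16]
  queue [33, 49] -> pop 33, enqueue [none], visited so far: [17, 7, 29, 1, 12, 46, 16, 33]
  queue [49] -> pop 49, enqueue [none], visited so far: [17, 7, 29, 1, 12, 46, 16, 33, 49]
Result: [17, 7, 29, 1, 12, 46, 16, 33, 49]


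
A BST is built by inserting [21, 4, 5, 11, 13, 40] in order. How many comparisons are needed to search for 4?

Search path for 4: 21 -> 4
Found: True
Comparisons: 2


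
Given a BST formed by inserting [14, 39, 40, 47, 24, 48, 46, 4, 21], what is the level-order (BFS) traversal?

Tree insertion order: [14, 39, 40, 47, 24, 48, 46, 4, 21]
Tree (level-order array): [14, 4, 39, None, None, 24, 40, 21, None, None, 47, None, None, 46, 48]
BFS from the root, enqueuing left then right child of each popped node:
  queue [14] -> pop 14, enqueue [4, 39], visited so far: [14]
  queue [4, 39] -> pop 4, enqueue [none], visited so far: [14, 4]
  queue [39] -> pop 39, enqueue [24, 40], visited so far: [14, 4, 39]
  queue [24, 40] -> pop 24, enqueue [21], visited so far: [14, 4, 39, 24]
  queue [40, 21] -> pop 40, enqueue [47], visited so far: [14, 4, 39, 24, 40]
  queue [21, 47] -> pop 21, enqueue [none], visited so far: [14, 4, 39, 24, 40, 21]
  queue [47] -> pop 47, enqueue [46, 48], visited so far: [14, 4, 39, 24, 40, 21, 47]
  queue [46, 48] -> pop 46, enqueue [none], visited so far: [14, 4, 39, 24, 40, 21, 47, 46]
  queue [48] -> pop 48, enqueue [none], visited so far: [14, 4, 39, 24, 40, 21, 47, 46, 48]
Result: [14, 4, 39, 24, 40, 21, 47, 46, 48]


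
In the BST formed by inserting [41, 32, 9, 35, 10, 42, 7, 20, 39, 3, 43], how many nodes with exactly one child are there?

Tree built from: [41, 32, 9, 35, 10, 42, 7, 20, 39, 3, 43]
Tree (level-order array): [41, 32, 42, 9, 35, None, 43, 7, 10, None, 39, None, None, 3, None, None, 20]
Rule: These are nodes with exactly 1 non-null child.
Per-node child counts:
  node 41: 2 child(ren)
  node 32: 2 child(ren)
  node 9: 2 child(ren)
  node 7: 1 child(ren)
  node 3: 0 child(ren)
  node 10: 1 child(ren)
  node 20: 0 child(ren)
  node 35: 1 child(ren)
  node 39: 0 child(ren)
  node 42: 1 child(ren)
  node 43: 0 child(ren)
Matching nodes: [7, 10, 35, 42]
Count of nodes with exactly one child: 4


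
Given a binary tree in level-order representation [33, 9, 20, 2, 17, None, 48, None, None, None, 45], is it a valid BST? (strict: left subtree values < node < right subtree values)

Level-order array: [33, 9, 20, 2, 17, None, 48, None, None, None, 45]
Validate using subtree bounds (lo, hi): at each node, require lo < value < hi,
then recurse left with hi=value and right with lo=value.
Preorder trace (stopping at first violation):
  at node 33 with bounds (-inf, +inf): OK
  at node 9 with bounds (-inf, 33): OK
  at node 2 with bounds (-inf, 9): OK
  at node 17 with bounds (9, 33): OK
  at node 45 with bounds (17, 33): VIOLATION
Node 45 violates its bound: not (17 < 45 < 33).
Result: Not a valid BST


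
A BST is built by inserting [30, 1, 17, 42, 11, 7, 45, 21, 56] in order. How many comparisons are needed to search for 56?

Search path for 56: 30 -> 42 -> 45 -> 56
Found: True
Comparisons: 4


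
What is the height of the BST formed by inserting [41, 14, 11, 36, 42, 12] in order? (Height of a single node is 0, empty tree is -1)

Insertion order: [41, 14, 11, 36, 42, 12]
Tree (level-order array): [41, 14, 42, 11, 36, None, None, None, 12]
Compute height bottom-up (empty subtree = -1):
  height(12) = 1 + max(-1, -1) = 0
  height(11) = 1 + max(-1, 0) = 1
  height(36) = 1 + max(-1, -1) = 0
  height(14) = 1 + max(1, 0) = 2
  height(42) = 1 + max(-1, -1) = 0
  height(41) = 1 + max(2, 0) = 3
Height = 3


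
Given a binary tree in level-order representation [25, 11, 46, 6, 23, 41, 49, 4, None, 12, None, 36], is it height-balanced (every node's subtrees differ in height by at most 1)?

Tree (level-order array): [25, 11, 46, 6, 23, 41, 49, 4, None, 12, None, 36]
Definition: a tree is height-balanced if, at every node, |h(left) - h(right)| <= 1 (empty subtree has height -1).
Bottom-up per-node check:
  node 4: h_left=-1, h_right=-1, diff=0 [OK], height=0
  node 6: h_left=0, h_right=-1, diff=1 [OK], height=1
  node 12: h_left=-1, h_right=-1, diff=0 [OK], height=0
  node 23: h_left=0, h_right=-1, diff=1 [OK], height=1
  node 11: h_left=1, h_right=1, diff=0 [OK], height=2
  node 36: h_left=-1, h_right=-1, diff=0 [OK], height=0
  node 41: h_left=0, h_right=-1, diff=1 [OK], height=1
  node 49: h_left=-1, h_right=-1, diff=0 [OK], height=0
  node 46: h_left=1, h_right=0, diff=1 [OK], height=2
  node 25: h_left=2, h_right=2, diff=0 [OK], height=3
All nodes satisfy the balance condition.
Result: Balanced
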